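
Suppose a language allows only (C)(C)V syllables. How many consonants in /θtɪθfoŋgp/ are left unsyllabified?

Under (C)(C)V, the unsyllabifiable consonants are /ŋ/, /g/, /p/ (no codas are permitted; onsets may contain at most 2 consonants).

3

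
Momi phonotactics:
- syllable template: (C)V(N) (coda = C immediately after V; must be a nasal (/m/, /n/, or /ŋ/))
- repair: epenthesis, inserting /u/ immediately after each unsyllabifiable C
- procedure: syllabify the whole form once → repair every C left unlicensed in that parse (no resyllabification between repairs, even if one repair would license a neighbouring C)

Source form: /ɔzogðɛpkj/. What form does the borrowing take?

ɔzoguðɛpukuju

Under (C)V(N), the unsyllabifiable consonants are /g/, /p/, /k/, /j/ (only a nasal (/m/, /n/, or /ŋ/) is licensed in coda position; onsets are limited to one consonant).
Inserting the epenthetic vowel yields /g/ → /gu/, /p/ → /pu/, /k/ → /ku/, /j/ → /ju/.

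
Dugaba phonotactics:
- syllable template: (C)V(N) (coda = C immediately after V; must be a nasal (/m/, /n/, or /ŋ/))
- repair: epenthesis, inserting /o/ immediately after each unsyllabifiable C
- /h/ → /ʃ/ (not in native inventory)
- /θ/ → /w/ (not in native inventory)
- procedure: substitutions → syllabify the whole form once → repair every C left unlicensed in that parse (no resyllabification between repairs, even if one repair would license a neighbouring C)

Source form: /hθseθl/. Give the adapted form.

Substitution: /h/ → /ʃ/, /θ/ → /w/, giving /ʃwsewl/.
Syllabifying with onset maximization leaves /ʃ/, /w/, /w/, /l/ stranded (only a nasal (/m/, /n/, or /ŋ/) is licensed in coda position; onsets are limited to one consonant).
Inserting the epenthetic vowel yields /ʃ/ → /ʃo/, /w/ → /wo/, /w/ → /wo/, /l/ → /lo/.

ʃowosewolo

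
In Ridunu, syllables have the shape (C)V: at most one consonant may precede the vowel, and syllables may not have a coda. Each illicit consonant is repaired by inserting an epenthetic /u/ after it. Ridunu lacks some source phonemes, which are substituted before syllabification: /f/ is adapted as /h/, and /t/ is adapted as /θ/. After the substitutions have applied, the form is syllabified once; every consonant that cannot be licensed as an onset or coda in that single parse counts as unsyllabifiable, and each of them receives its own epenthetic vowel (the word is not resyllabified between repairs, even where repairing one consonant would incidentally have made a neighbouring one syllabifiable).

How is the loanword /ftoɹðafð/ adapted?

Substitution: /f/ → /h/, /t/ → /θ/, giving /hθoɹðahð/.
Under (C)V, the unsyllabifiable consonants are /h/, /ɹ/, /h/, /ð/ (no codas are permitted; onsets are limited to one consonant).
Epenthesis after each stranded consonant: /h/ → /hu/, /ɹ/ → /ɹu/, /h/ → /hu/, /ð/ → /ðu/.

huθoɹuðahuðu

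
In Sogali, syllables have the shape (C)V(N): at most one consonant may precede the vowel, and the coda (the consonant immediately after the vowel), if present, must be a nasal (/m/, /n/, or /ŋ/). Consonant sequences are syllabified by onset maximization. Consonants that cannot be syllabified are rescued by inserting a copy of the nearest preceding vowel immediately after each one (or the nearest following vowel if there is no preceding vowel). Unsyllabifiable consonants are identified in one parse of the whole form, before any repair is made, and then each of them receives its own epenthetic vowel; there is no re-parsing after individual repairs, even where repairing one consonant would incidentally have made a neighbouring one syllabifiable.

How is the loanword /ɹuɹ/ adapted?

ɹuɹu

Syllabifying with onset maximization leaves /ɹ/ stranded (only a nasal (/m/, /n/, or /ŋ/) is licensed in coda position; onsets are limited to one consonant).
Each unlicensed consonant becomes the onset of a new syllable: /ɹ/ → /ɹu/.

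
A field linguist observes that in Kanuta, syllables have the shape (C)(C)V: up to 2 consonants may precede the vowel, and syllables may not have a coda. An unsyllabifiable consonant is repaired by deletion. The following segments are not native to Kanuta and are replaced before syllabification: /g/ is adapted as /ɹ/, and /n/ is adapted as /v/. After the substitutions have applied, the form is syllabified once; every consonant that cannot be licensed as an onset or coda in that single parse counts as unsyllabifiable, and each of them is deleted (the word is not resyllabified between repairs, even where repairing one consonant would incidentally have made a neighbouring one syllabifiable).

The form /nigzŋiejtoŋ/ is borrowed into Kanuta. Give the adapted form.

Substitution: /n/ → /v/, /g/ → /ɹ/, giving /viɹzŋiejtoŋ/.
Under (C)(C)V, the unsyllabifiable consonants are /ɹ/, /ŋ/ (no codas are permitted; onsets may contain at most 2 consonants).
Deleting the stranded consonants removes /ɹ/, /ŋ/.

vizŋiejto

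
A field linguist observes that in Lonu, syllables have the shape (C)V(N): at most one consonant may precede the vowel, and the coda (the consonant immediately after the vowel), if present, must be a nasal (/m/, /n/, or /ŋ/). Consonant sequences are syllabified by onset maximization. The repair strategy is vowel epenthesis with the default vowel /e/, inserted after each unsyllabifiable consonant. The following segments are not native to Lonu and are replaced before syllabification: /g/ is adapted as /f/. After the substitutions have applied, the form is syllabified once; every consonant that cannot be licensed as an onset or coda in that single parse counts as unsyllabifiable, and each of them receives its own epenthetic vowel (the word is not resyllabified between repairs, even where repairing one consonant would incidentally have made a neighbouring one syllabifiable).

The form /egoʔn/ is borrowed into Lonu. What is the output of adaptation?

Substitution: /g/ → /f/, giving /efoʔn/.
Under (C)V(N), the unsyllabifiable consonants are /ʔ/, /n/ (only a nasal (/m/, /n/, or /ŋ/) is licensed in coda position; onsets are limited to one consonant).
Inserting the epenthetic vowel yields /ʔ/ → /ʔe/, /n/ → /ne/.

efoʔene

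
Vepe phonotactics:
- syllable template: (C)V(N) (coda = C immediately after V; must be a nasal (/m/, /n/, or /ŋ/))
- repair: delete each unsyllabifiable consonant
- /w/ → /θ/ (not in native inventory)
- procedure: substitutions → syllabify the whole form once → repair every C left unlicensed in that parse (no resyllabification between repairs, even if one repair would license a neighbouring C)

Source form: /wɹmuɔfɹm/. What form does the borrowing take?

Substitution: /w/ → /θ/, giving /θɹmuɔfɹm/.
Under (C)V(N), the unsyllabifiable consonants are /θ/, /ɹ/, /f/, /ɹ/, /m/ (only a nasal (/m/, /n/, or /ŋ/) is licensed in coda position; onsets are limited to one consonant).
Deletion applies to /θ/, /ɹ/, /f/, /ɹ/, /m/.

muɔ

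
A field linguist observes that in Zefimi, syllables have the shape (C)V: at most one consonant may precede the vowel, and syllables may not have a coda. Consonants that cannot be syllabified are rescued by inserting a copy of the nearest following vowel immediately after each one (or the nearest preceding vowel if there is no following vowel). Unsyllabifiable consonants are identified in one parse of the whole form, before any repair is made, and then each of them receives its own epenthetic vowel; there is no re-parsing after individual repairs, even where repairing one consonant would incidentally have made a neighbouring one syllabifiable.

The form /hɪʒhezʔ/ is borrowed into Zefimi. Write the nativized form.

Syllabifying with onset maximization leaves /ʒ/, /z/, /ʔ/ stranded (no codas are permitted; onsets are limited to one consonant).
Epenthesis after each stranded consonant: /ʒ/ → /ʒe/, /z/ → /ze/, /ʔ/ → /ʔe/.

hɪʒehezeʔe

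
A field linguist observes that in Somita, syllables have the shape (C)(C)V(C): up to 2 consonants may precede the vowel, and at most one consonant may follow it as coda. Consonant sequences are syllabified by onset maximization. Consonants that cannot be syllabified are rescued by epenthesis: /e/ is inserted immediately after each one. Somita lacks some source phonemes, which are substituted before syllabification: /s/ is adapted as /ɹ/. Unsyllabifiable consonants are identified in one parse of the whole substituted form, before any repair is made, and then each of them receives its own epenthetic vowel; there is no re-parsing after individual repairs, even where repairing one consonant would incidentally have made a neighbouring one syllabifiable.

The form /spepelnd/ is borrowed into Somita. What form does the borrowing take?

Substitution: /s/ → /ɹ/, giving /ɹpepelnd/.
The consonants /n/, /d/ cannot be parsed into a legal (C)(C)V(C) syllable (at most one coda consonant is licensed; onsets may contain at most 2 consonants).
Each unlicensed consonant becomes the onset of a new syllable: /n/ → /ne/, /d/ → /de/.

ɹpepelnede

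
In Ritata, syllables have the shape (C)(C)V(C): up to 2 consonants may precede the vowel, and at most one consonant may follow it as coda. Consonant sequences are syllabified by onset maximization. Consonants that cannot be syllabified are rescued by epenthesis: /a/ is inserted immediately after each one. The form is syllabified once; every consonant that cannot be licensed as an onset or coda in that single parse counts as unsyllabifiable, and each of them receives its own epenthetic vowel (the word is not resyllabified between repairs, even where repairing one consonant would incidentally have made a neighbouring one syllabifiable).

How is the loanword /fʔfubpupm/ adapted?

Under (C)(C)V(C), the unsyllabifiable consonants are /f/, /m/ (at most one coda consonant is licensed; onsets may contain at most 2 consonants).
Each unlicensed consonant becomes the onset of a new syllable: /f/ → /fa/, /m/ → /ma/.

faʔfubpupma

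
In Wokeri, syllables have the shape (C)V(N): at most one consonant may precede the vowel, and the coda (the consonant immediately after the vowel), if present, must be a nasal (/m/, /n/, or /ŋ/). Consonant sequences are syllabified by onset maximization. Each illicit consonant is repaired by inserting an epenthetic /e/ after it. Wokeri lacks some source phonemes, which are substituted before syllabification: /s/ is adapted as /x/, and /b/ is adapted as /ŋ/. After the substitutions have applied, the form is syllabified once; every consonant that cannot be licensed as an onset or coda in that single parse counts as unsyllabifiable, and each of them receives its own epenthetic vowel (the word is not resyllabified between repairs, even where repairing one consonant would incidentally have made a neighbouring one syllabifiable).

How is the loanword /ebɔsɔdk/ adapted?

eŋɔxɔdeke

Substitution: /b/ → /ŋ/, /s/ → /x/, giving /eŋɔxɔdk/.
Syllabifying with onset maximization leaves /d/, /k/ stranded (only a nasal (/m/, /n/, or /ŋ/) is licensed in coda position; onsets are limited to one consonant).
Each unlicensed consonant becomes the onset of a new syllable: /d/ → /de/, /k/ → /ke/.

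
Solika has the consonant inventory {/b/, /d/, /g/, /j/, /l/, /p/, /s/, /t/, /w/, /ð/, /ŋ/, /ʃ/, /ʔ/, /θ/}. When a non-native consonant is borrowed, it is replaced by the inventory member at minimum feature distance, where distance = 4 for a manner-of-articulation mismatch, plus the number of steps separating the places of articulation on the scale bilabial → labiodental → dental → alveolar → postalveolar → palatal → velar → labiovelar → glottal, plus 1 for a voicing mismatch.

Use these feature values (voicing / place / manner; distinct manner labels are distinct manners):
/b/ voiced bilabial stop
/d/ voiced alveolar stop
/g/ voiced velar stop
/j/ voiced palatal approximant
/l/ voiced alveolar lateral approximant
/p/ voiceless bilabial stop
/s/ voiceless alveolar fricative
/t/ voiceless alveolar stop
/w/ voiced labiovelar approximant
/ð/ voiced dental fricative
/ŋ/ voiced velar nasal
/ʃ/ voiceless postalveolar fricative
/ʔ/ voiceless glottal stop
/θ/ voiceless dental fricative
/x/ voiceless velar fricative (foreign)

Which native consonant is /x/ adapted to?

/ʃ/ is closest: same manner (fricative), place distance 2 (velar→postalveolar), same voicing; total 2. Next closest is /s/ at distance 3.

ʃ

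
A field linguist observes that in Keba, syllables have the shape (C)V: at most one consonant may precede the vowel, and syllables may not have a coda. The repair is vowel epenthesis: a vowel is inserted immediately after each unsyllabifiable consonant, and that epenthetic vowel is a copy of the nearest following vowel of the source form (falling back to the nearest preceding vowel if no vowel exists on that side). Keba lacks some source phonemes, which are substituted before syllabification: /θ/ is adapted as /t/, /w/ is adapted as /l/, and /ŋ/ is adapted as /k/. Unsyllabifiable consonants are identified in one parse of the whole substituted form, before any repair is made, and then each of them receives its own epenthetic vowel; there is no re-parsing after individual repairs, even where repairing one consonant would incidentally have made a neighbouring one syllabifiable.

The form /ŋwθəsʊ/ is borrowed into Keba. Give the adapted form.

kələtəsʊ

Substitution: /ŋ/ → /k/, /w/ → /l/, /θ/ → /t/, giving /kltəsʊ/.
Under (C)V, the unsyllabifiable consonants are /k/, /l/ (no codas are permitted; onsets are limited to one consonant).
Each unlicensed consonant becomes the onset of a new syllable: /k/ → /kə/, /l/ → /lə/.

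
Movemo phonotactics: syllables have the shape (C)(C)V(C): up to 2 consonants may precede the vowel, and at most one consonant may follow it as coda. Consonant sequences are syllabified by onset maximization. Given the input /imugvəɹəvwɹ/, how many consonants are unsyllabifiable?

Syllabifying with onset maximization leaves /w/, /ɹ/ stranded (at most one coda consonant is licensed; onsets may contain at most 2 consonants).

2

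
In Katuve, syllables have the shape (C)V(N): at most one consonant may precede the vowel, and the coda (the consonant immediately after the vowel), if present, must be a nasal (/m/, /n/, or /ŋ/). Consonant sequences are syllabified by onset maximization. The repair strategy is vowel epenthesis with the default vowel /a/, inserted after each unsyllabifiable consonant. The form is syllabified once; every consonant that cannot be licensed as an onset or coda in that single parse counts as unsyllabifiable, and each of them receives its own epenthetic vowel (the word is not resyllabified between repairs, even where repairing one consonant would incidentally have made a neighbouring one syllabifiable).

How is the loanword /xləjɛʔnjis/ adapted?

xaləjɛʔanajisa

Syllabifying with onset maximization leaves /x/, /ʔ/, /n/, /s/ stranded (only a nasal (/m/, /n/, or /ŋ/) is licensed in coda position; onsets are limited to one consonant).
Epenthesis after each stranded consonant: /x/ → /xa/, /ʔ/ → /ʔa/, /n/ → /na/, /s/ → /sa/.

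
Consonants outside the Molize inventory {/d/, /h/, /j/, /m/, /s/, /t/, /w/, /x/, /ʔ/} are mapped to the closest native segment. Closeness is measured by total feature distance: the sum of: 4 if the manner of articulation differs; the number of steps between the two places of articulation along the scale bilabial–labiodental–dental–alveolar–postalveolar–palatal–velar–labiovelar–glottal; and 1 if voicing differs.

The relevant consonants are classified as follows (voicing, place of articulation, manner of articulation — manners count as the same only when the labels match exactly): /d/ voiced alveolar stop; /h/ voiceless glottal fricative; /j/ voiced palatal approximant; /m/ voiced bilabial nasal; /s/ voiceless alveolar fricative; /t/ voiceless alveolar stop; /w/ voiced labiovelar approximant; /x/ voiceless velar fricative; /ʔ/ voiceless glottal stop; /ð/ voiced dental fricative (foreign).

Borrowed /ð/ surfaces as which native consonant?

/s/ is closest: same manner (fricative), place distance 1 (dental→alveolar), voicing differs (+1); total 2. Next closest is /d/ at distance 5.

s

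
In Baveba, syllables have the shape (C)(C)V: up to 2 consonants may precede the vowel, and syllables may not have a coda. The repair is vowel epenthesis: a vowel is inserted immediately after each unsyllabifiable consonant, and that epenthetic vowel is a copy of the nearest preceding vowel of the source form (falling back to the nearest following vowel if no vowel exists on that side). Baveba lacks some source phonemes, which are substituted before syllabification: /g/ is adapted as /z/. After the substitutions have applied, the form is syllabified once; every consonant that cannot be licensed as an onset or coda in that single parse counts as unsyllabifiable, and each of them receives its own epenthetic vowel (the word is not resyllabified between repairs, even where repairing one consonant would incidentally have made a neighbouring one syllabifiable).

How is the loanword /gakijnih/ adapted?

zakijnihi

Substitution: /g/ → /z/, giving /zakijnih/.
Syllabifying with onset maximization leaves /h/ stranded (no codas are permitted; onsets may contain at most 2 consonants).
Each unlicensed consonant becomes the onset of a new syllable: /h/ → /hi/.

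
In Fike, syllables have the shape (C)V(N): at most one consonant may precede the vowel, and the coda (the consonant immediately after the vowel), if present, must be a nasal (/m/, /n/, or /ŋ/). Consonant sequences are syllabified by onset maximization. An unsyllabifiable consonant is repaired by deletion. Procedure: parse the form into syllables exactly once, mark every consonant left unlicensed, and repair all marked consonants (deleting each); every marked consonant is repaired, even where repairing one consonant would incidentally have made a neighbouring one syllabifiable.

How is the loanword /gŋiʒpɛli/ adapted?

The consonants /g/, /ʒ/ cannot be parsed into a legal (C)V(N) syllable (only a nasal (/m/, /n/, or /ŋ/) is licensed in coda position; onsets are limited to one consonant).
Deletion applies to /g/, /ʒ/.

ŋipɛli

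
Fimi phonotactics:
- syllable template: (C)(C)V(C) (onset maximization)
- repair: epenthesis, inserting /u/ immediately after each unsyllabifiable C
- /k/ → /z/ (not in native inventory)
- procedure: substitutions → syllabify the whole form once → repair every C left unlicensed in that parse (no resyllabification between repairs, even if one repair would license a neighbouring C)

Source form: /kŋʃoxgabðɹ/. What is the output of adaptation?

Substitution: /k/ → /z/, giving /zŋʃoxgabðɹ/.
Under (C)(C)V(C), the unsyllabifiable consonants are /z/, /ð/, /ɹ/ (at most one coda consonant is licensed; onsets may contain at most 2 consonants).
Epenthesis after each stranded consonant: /z/ → /zu/, /ð/ → /ðu/, /ɹ/ → /ɹu/.

zuŋʃoxgabðuɹu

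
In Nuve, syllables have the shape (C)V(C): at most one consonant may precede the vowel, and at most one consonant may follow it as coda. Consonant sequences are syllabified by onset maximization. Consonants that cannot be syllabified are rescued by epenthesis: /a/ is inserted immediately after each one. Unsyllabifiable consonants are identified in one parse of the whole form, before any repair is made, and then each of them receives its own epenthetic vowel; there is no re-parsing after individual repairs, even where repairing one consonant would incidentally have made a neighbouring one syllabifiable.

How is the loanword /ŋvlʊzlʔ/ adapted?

ŋavalʊzlaʔa

The consonants /ŋ/, /v/, /l/, /ʔ/ cannot be parsed into a legal (C)V(C) syllable (at most one coda consonant is licensed; onsets are limited to one consonant).
Each unlicensed consonant becomes the onset of a new syllable: /ŋ/ → /ŋa/, /v/ → /va/, /l/ → /la/, /ʔ/ → /ʔa/.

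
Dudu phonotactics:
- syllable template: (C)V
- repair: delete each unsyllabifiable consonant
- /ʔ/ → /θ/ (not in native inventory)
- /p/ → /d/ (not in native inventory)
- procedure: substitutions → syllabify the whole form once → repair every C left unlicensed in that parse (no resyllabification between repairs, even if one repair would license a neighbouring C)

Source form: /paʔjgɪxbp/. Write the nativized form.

Substitution: /p/ → /d/, /ʔ/ → /θ/, giving /daθjgɪxbd/.
Under (C)V, the unsyllabifiable consonants are /θ/, /j/, /x/, /b/, /d/ (no codas are permitted; onsets are limited to one consonant).
Deletion applies to /θ/, /j/, /x/, /b/, /d/.

dagɪ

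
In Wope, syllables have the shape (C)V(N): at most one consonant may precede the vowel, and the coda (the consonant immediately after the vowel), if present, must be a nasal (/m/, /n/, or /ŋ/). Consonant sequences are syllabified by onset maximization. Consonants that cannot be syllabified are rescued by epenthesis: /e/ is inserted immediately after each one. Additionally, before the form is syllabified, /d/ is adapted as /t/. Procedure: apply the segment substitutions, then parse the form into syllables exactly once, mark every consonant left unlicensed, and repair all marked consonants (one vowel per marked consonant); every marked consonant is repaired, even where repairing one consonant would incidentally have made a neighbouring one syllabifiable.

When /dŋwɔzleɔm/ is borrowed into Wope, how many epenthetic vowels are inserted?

After substitution the input is /tŋwɔzleɔm/.
The unsyllabifiable consonants are /t/, /ŋ/, /z/; each receives one epenthetic vowel.

3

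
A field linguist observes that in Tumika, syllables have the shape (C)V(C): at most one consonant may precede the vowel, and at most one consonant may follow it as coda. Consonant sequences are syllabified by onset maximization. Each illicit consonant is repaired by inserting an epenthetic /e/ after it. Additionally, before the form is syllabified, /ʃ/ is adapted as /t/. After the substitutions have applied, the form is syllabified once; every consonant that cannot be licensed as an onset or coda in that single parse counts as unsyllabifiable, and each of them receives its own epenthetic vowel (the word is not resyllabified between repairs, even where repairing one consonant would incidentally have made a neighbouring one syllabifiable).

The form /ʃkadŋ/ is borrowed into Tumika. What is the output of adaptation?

tekadŋe

Substitution: /ʃ/ → /t/, giving /tkadŋ/.
Under (C)V(C), the unsyllabifiable consonants are /t/, /ŋ/ (at most one coda consonant is licensed; onsets are limited to one consonant).
Each unlicensed consonant becomes the onset of a new syllable: /t/ → /te/, /ŋ/ → /ŋe/.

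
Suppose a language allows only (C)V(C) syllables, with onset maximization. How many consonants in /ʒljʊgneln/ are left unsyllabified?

The consonants /ʒ/, /l/, /n/ cannot be parsed into a legal (C)V(C) syllable (at most one coda consonant is licensed; onsets are limited to one consonant).

3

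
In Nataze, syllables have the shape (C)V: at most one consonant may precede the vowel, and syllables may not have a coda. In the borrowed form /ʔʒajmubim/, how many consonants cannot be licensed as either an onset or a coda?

3

Under (C)V, the unsyllabifiable consonants are /ʔ/, /j/, /m/ (no codas are permitted; onsets are limited to one consonant).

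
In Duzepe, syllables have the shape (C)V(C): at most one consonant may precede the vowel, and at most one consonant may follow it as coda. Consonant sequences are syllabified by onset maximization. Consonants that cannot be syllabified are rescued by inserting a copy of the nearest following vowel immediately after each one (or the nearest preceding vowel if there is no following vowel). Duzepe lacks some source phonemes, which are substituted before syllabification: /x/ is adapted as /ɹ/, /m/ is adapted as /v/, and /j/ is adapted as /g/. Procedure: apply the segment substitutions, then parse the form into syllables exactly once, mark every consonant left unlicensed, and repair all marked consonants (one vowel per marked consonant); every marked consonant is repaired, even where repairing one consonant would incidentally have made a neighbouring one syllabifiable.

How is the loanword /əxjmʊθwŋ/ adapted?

Substitution: /x/ → /ɹ/, /j/ → /g/, /m/ → /v/, giving /əɹgvʊθwŋ/.
Under (C)V(C), the unsyllabifiable consonants are /g/, /w/, /ŋ/ (at most one coda consonant is licensed; onsets are limited to one consonant).
Epenthesis after each stranded consonant: /g/ → /gʊ/, /w/ → /wʊ/, /ŋ/ → /ŋʊ/.

əɹgʊvʊθwʊŋʊ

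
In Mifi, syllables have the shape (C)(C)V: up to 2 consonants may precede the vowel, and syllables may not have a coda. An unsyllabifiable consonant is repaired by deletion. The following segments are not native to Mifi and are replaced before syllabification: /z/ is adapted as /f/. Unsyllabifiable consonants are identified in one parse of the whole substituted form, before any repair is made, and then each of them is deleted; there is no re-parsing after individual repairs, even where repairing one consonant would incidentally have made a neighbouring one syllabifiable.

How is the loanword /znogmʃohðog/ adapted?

fnomʃohðo

Substitution: /z/ → /f/, giving /fnogmʃohðog/.
The consonants /g/, /g/ cannot be parsed into a legal (C)(C)V syllable (no codas are permitted; onsets may contain at most 2 consonants).
Deleting the stranded consonants removes /g/, /g/.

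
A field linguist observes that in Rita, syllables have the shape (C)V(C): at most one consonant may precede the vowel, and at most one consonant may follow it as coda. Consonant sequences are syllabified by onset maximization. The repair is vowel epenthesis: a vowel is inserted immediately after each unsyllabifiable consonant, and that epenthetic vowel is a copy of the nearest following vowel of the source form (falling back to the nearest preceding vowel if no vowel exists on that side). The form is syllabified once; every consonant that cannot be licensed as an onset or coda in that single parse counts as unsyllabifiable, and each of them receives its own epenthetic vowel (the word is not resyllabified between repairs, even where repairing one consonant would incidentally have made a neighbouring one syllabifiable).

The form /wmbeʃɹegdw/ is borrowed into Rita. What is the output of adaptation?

wemebeʃɹegdewe

Under (C)V(C), the unsyllabifiable consonants are /w/, /m/, /d/, /w/ (at most one coda consonant is licensed; onsets are limited to one consonant).
Each unlicensed consonant becomes the onset of a new syllable: /w/ → /we/, /m/ → /me/, /d/ → /de/, /w/ → /we/.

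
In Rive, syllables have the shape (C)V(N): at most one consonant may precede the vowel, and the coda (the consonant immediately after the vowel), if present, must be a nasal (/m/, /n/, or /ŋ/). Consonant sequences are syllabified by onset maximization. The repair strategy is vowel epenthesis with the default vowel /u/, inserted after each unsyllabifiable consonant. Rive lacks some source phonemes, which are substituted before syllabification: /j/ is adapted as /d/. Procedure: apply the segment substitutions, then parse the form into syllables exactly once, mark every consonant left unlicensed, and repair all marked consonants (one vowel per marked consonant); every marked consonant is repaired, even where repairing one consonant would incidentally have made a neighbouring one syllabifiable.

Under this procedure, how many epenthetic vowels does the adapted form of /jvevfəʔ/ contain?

After substitution the input is /dvevfəʔ/.
The unsyllabifiable consonants are /d/, /v/, /ʔ/; each receives one epenthetic vowel.

3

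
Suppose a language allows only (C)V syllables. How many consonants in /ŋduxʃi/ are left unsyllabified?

2

The consonants /ŋ/, /x/ cannot be parsed into a legal (C)V syllable (no codas are permitted; onsets are limited to one consonant).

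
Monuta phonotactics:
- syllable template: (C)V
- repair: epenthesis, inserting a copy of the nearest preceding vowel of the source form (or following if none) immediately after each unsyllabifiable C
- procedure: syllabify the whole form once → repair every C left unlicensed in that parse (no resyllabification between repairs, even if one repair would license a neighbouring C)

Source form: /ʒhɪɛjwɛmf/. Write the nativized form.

ʒɪhɪɛjɛwɛmɛfɛ

The consonants /ʒ/, /j/, /m/, /f/ cannot be parsed into a legal (C)V syllable (no codas are permitted; onsets are limited to one consonant).
Each unlicensed consonant becomes the onset of a new syllable: /ʒ/ → /ʒɪ/, /j/ → /jɛ/, /m/ → /mɛ/, /f/ → /fɛ/.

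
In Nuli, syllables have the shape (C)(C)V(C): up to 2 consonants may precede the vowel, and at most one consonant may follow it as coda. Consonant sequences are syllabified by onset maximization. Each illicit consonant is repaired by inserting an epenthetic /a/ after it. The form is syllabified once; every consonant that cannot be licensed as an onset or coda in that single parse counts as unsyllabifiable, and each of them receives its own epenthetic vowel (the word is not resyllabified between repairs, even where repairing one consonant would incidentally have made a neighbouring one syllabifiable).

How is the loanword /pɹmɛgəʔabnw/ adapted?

paɹmɛgəʔabnawa

Under (C)(C)V(C), the unsyllabifiable consonants are /p/, /n/, /w/ (at most one coda consonant is licensed; onsets may contain at most 2 consonants).
Each unlicensed consonant becomes the onset of a new syllable: /p/ → /pa/, /n/ → /na/, /w/ → /wa/.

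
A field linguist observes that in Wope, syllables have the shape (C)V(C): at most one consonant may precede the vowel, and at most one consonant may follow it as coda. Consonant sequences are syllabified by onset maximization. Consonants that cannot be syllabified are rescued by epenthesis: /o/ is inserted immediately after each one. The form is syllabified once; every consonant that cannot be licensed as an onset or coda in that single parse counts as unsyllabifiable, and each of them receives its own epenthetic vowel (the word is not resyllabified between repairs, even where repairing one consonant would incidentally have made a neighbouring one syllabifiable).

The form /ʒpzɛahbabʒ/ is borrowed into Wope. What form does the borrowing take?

ʒopozɛahbabʒo

The consonants /ʒ/, /p/, /ʒ/ cannot be parsed into a legal (C)V(C) syllable (at most one coda consonant is licensed; onsets are limited to one consonant).
Inserting the epenthetic vowel yields /ʒ/ → /ʒo/, /p/ → /po/, /ʒ/ → /ʒo/.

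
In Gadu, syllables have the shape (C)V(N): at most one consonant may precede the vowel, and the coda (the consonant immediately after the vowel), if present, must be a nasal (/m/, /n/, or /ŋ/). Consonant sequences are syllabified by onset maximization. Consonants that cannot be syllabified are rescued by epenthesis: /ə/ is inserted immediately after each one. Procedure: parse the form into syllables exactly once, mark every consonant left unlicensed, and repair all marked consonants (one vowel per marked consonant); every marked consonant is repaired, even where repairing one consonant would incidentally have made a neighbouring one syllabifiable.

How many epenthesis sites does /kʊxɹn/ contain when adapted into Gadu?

The unsyllabifiable consonants are /x/, /ɹ/, /n/; each receives one epenthetic vowel.

3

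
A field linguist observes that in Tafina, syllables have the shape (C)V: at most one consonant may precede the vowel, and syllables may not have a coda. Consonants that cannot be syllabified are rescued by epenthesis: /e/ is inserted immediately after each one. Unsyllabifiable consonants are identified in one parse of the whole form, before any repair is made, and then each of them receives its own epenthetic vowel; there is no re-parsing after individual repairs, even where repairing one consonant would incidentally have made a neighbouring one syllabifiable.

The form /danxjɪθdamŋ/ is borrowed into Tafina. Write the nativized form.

The consonants /n/, /x/, /θ/, /m/, /ŋ/ cannot be parsed into a legal (C)V syllable (no codas are permitted; onsets are limited to one consonant).
Epenthesis after each stranded consonant: /n/ → /ne/, /x/ → /xe/, /θ/ → /θe/, /m/ → /me/, /ŋ/ → /ŋe/.

danexejɪθedameŋe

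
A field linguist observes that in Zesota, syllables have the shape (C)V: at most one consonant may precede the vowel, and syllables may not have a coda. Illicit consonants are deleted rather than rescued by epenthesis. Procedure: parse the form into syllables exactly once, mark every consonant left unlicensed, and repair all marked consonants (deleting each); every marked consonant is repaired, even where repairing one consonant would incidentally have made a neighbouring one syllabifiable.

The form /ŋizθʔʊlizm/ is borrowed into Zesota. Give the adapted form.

ŋiʔʊli

The consonants /z/, /θ/, /z/, /m/ cannot be parsed into a legal (C)V syllable (no codas are permitted; onsets are limited to one consonant).
Deleting the stranded consonants removes /z/, /θ/, /z/, /m/.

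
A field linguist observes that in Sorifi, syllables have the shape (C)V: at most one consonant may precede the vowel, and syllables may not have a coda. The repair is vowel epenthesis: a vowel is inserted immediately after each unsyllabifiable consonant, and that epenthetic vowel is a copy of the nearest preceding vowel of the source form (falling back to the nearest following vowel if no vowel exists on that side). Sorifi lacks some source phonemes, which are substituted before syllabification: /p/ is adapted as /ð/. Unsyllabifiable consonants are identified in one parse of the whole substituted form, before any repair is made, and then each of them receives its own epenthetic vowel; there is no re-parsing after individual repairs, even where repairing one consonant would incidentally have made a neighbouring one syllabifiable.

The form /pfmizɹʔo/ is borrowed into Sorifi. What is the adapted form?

ðifimiziɹiʔo

Substitution: /p/ → /ð/, giving /ðfmizɹʔo/.
Syllabifying with onset maximization leaves /ð/, /f/, /z/, /ɹ/ stranded (no codas are permitted; onsets are limited to one consonant).
Inserting the epenthetic vowel yields /ð/ → /ði/, /f/ → /fi/, /z/ → /zi/, /ɹ/ → /ɹi/.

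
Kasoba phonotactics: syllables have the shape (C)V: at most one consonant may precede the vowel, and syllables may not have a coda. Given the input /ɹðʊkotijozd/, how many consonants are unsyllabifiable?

3

Syllabifying with onset maximization leaves /ɹ/, /z/, /d/ stranded (no codas are permitted; onsets are limited to one consonant).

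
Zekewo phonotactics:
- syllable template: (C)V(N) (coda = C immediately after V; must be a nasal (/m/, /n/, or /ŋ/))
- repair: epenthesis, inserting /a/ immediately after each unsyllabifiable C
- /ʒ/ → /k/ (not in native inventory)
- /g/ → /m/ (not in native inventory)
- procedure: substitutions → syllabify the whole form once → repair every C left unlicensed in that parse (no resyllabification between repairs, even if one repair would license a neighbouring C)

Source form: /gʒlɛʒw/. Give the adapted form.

Substitution: /g/ → /m/, /ʒ/ → /k/, giving /mklɛkw/.
The consonants /m/, /k/, /k/, /w/ cannot be parsed into a legal (C)V(N) syllable (only a nasal (/m/, /n/, or /ŋ/) is licensed in coda position; onsets are limited to one consonant).
Each unlicensed consonant becomes the onset of a new syllable: /m/ → /ma/, /k/ → /ka/, /k/ → /ka/, /w/ → /wa/.

makalɛkawa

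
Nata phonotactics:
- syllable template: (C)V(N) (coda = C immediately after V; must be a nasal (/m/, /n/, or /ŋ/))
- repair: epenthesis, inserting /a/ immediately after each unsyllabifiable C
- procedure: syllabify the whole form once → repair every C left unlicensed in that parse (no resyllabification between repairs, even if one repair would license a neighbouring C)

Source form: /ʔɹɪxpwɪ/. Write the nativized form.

Under (C)V(N), the unsyllabifiable consonants are /ʔ/, /x/, /p/ (only a nasal (/m/, /n/, or /ŋ/) is licensed in coda position; onsets are limited to one consonant).
Inserting the epenthetic vowel yields /ʔ/ → /ʔa/, /x/ → /xa/, /p/ → /pa/.

ʔaɹɪxapawɪ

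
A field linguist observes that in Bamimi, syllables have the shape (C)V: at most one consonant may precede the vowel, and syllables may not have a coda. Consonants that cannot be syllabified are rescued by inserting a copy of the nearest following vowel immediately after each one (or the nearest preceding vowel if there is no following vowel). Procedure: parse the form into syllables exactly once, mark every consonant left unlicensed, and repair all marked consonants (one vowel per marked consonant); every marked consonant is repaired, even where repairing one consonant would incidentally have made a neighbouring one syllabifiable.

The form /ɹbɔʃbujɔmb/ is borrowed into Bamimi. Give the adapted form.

ɹɔbɔʃubujɔmɔbɔ

Syllabifying with onset maximization leaves /ɹ/, /ʃ/, /m/, /b/ stranded (no codas are permitted; onsets are limited to one consonant).
Inserting the epenthetic vowel yields /ɹ/ → /ɹɔ/, /ʃ/ → /ʃu/, /m/ → /mɔ/, /b/ → /bɔ/.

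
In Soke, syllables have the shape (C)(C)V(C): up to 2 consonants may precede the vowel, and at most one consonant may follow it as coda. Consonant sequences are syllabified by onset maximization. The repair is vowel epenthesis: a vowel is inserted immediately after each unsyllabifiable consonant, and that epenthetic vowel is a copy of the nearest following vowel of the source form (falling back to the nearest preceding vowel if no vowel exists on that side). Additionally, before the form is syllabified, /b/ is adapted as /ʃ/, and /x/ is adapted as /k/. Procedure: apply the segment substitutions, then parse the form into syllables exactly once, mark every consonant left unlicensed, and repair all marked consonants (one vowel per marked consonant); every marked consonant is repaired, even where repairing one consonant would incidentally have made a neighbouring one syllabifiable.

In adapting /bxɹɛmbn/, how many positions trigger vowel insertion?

3

After substitution the input is /ʃkɹɛmʃn/.
The unsyllabifiable consonants are /ʃ/, /ʃ/, /n/; each receives one epenthetic vowel.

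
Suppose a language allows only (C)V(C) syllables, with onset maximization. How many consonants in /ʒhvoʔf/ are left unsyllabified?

The consonants /ʒ/, /h/, /f/ cannot be parsed into a legal (C)V(C) syllable (at most one coda consonant is licensed; onsets are limited to one consonant).

3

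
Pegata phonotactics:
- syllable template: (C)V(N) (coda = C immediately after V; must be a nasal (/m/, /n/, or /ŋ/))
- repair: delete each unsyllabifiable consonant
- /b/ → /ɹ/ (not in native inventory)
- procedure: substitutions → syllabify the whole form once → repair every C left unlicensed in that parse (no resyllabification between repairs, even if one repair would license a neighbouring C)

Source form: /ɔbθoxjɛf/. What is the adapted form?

Substitution: /b/ → /ɹ/, giving /ɔɹθoxjɛf/.
The consonants /ɹ/, /x/, /f/ cannot be parsed into a legal (C)V(N) syllable (only a nasal (/m/, /n/, or /ŋ/) is licensed in coda position; onsets are limited to one consonant).
Deletion applies to /ɹ/, /x/, /f/.

ɔθojɛ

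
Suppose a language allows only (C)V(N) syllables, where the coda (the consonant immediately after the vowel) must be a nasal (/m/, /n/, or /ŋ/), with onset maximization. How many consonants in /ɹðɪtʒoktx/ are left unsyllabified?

The consonants /ɹ/, /t/, /k/, /t/, /x/ cannot be parsed into a legal (C)V(N) syllable (only a nasal (/m/, /n/, or /ŋ/) is licensed in coda position; onsets are limited to one consonant).

5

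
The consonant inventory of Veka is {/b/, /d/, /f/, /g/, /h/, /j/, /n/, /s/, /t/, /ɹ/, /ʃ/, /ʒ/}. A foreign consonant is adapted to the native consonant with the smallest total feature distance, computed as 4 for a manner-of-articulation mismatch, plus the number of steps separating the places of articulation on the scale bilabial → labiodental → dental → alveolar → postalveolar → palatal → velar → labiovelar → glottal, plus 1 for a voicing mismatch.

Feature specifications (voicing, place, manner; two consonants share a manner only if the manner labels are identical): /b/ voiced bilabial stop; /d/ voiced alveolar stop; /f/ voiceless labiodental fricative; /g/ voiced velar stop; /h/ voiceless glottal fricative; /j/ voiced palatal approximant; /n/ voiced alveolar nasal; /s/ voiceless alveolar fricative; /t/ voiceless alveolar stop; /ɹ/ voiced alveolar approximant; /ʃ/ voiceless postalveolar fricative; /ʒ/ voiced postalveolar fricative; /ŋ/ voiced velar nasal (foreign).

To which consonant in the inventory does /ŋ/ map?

/n/ is closest: same manner (nasal), place distance 3 (velar→alveolar), same voicing; total 3. Next closest is /g/ at distance 4.

n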